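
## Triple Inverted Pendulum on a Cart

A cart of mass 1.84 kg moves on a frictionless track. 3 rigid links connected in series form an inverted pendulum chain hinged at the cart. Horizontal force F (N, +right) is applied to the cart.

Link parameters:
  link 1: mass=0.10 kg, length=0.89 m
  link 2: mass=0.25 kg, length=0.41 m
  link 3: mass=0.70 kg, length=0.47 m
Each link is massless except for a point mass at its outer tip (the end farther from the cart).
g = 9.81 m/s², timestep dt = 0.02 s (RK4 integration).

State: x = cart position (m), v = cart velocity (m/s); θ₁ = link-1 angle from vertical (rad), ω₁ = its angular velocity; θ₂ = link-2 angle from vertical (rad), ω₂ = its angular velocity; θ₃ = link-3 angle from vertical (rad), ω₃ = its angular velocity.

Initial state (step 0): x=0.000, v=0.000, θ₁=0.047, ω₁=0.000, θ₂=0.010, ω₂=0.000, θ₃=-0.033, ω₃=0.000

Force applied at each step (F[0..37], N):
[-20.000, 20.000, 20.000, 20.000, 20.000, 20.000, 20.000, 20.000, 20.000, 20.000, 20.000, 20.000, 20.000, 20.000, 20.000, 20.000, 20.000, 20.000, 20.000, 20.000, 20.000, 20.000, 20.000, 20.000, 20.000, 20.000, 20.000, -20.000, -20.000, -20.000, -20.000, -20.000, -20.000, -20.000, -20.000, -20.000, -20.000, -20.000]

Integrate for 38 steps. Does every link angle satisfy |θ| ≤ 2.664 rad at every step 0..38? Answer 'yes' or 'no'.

apply F[0]=-20.000 → step 1: x=-0.002, v=-0.222, θ₁=0.050, ω₁=0.334, θ₂=0.009, ω₂=-0.126, θ₃=-0.034, ω₃=-0.063
apply F[1]=+20.000 → step 2: x=-0.005, v=-0.011, θ₁=0.056, ω₁=0.208, θ₂=0.005, ω₂=-0.307, θ₃=-0.036, ω₃=-0.130
apply F[2]=+20.000 → step 3: x=-0.003, v=0.200, θ₁=0.059, ω₁=0.104, θ₂=-0.004, ω₂=-0.544, θ₃=-0.039, ω₃=-0.190
apply F[3]=+20.000 → step 4: x=0.003, v=0.411, θ₁=0.060, ω₁=0.025, θ₂=-0.018, ω₂=-0.852, θ₃=-0.043, ω₃=-0.238
apply F[4]=+20.000 → step 5: x=0.014, v=0.622, θ₁=0.060, ω₁=-0.026, θ₂=-0.039, ω₂=-1.246, θ₃=-0.048, ω₃=-0.266
apply F[5]=+20.000 → step 6: x=0.028, v=0.833, θ₁=0.059, ω₁=-0.050, θ₂=-0.068, ω₂=-1.737, θ₃=-0.054, ω₃=-0.264
apply F[6]=+20.000 → step 7: x=0.047, v=1.046, θ₁=0.058, ω₁=-0.054, θ₂=-0.109, ω₂=-2.315, θ₃=-0.058, ω₃=-0.228
apply F[7]=+20.000 → step 8: x=0.070, v=1.259, θ₁=0.057, ω₁=-0.062, θ₂=-0.161, ω₂=-2.931, θ₃=-0.062, ω₃=-0.165
apply F[8]=+20.000 → step 9: x=0.097, v=1.474, θ₁=0.055, ω₁=-0.104, θ₂=-0.226, ω₂=-3.510, θ₃=-0.065, ω₃=-0.092
apply F[9]=+20.000 → step 10: x=0.129, v=1.690, θ₁=0.052, ω₁=-0.202, θ₂=-0.301, ω₂=-3.991, θ₃=-0.066, ω₃=-0.030
apply F[10]=+20.000 → step 11: x=0.165, v=1.906, θ₁=0.047, ω₁=-0.361, θ₂=-0.384, ω₂=-4.360, θ₃=-0.066, ω₃=0.009
apply F[11]=+20.000 → step 12: x=0.205, v=2.123, θ₁=0.038, ω₁=-0.576, θ₂=-0.475, ω₂=-4.630, θ₃=-0.066, ω₃=0.020
apply F[12]=+20.000 → step 13: x=0.250, v=2.340, θ₁=0.024, ω₁=-0.837, θ₂=-0.569, ω₂=-4.821, θ₃=-0.066, ω₃=0.004
apply F[13]=+20.000 → step 14: x=0.299, v=2.557, θ₁=0.004, ω₁=-1.139, θ₂=-0.667, ω₂=-4.947, θ₃=-0.066, ω₃=-0.037
apply F[14]=+20.000 → step 15: x=0.352, v=2.775, θ₁=-0.022, ω₁=-1.476, θ₂=-0.767, ω₂=-5.014, θ₃=-0.067, ω₃=-0.101
apply F[15]=+20.000 → step 16: x=0.410, v=2.992, θ₁=-0.055, ω₁=-1.845, θ₂=-0.867, ω₂=-5.019, θ₃=-0.070, ω₃=-0.186
apply F[16]=+20.000 → step 17: x=0.472, v=3.210, θ₁=-0.096, ω₁=-2.241, θ₂=-0.967, ω₂=-4.954, θ₃=-0.075, ω₃=-0.290
apply F[17]=+20.000 → step 18: x=0.538, v=3.427, θ₁=-0.145, ω₁=-2.662, θ₂=-1.065, ω₂=-4.803, θ₃=-0.082, ω₃=-0.409
apply F[18]=+20.000 → step 19: x=0.609, v=3.643, θ₁=-0.203, ω₁=-3.104, θ₂=-1.158, ω₂=-4.547, θ₃=-0.091, ω₃=-0.541
apply F[19]=+20.000 → step 20: x=0.684, v=3.858, θ₁=-0.269, ω₁=-3.563, θ₂=-1.246, ω₂=-4.160, θ₃=-0.104, ω₃=-0.682
apply F[20]=+20.000 → step 21: x=0.763, v=4.072, θ₁=-0.345, ω₁=-4.038, θ₂=-1.324, ω₂=-3.611, θ₃=-0.119, ω₃=-0.834
apply F[21]=+20.000 → step 22: x=0.847, v=4.282, θ₁=-0.431, ω₁=-4.532, θ₂=-1.389, ω₂=-2.864, θ₃=-0.137, ω₃=-1.000
apply F[22]=+20.000 → step 23: x=0.935, v=4.488, θ₁=-0.527, ω₁=-5.056, θ₂=-1.437, ω₂=-1.869, θ₃=-0.159, ω₃=-1.195
apply F[23]=+20.000 → step 24: x=1.026, v=4.685, θ₁=-0.634, ω₁=-5.638, θ₂=-1.461, ω₂=-0.548, θ₃=-0.185, ω₃=-1.457
apply F[24]=+20.000 → step 25: x=1.122, v=4.869, θ₁=-0.753, ω₁=-6.341, θ₂=-1.455, ω₂=1.255, θ₃=-0.218, ω₃=-1.879
apply F[25]=+20.000 → step 26: x=1.221, v=5.019, θ₁=-0.889, ω₁=-7.291, θ₂=-1.406, ω₂=3.910, θ₃=-0.263, ω₃=-2.715
apply F[26]=+20.000 → step 27: x=1.322, v=5.067, θ₁=-1.048, ω₁=-8.651, θ₂=-1.288, ω₂=8.269, θ₃=-0.335, ω₃=-4.848
apply F[27]=-20.000 → step 28: x=1.418, v=4.446, θ₁=-1.227, ω₁=-8.763, θ₂=-1.078, ω₂=11.979, θ₃=-0.472, ω₃=-9.202
apply F[28]=-20.000 → step 29: x=1.500, v=3.826, θ₁=-1.376, ω₁=-6.018, θ₂=-0.863, ω₂=8.827, θ₃=-0.689, ω₃=-11.842
apply F[29]=-20.000 → step 30: x=1.573, v=3.467, θ₁=-1.475, ω₁=-4.104, θ₂=-0.726, ω₂=5.088, θ₃=-0.928, ω₃=-11.866
apply F[30]=-20.000 → step 31: x=1.639, v=3.199, θ₁=-1.546, ω₁=-3.137, θ₂=-0.653, ω₂=2.329, θ₃=-1.161, ω₃=-11.460
apply F[31]=-20.000 → step 32: x=1.701, v=2.961, θ₁=-1.604, ω₁=-2.653, θ₂=-0.629, ω₂=0.065, θ₃=-1.386, ω₃=-11.072
apply F[32]=-20.000 → step 33: x=1.758, v=2.735, θ₁=-1.654, ω₁=-2.413, θ₂=-0.649, ω₂=-1.989, θ₃=-1.604, ω₃=-10.748
apply F[33]=-20.000 → step 34: x=1.810, v=2.511, θ₁=-1.701, ω₁=-2.276, θ₂=-0.708, ω₂=-3.980, θ₃=-1.816, ω₃=-10.453
apply F[34]=-20.000 → step 35: x=1.858, v=2.286, θ₁=-1.745, ω₁=-2.141, θ₂=-0.808, ω₂=-6.005, θ₃=-2.022, ω₃=-10.122
apply F[35]=-20.000 → step 36: x=1.902, v=2.056, θ₁=-1.786, ω₁=-1.908, θ₂=-0.949, ω₂=-8.168, θ₃=-2.220, ω₃=-9.659
apply F[36]=-20.000 → step 37: x=1.940, v=1.810, θ₁=-1.820, ω₁=-1.460, θ₂=-1.137, ω₂=-10.662, θ₃=-2.407, ω₃=-8.892
apply F[37]=-20.000 → step 38: x=1.974, v=1.522, θ₁=-1.842, ω₁=-0.653, θ₂=-1.381, ω₂=-13.908, θ₃=-2.571, ω₃=-7.413
Max |angle| over trajectory = 2.571 rad; bound = 2.664 → within bound.

Answer: yes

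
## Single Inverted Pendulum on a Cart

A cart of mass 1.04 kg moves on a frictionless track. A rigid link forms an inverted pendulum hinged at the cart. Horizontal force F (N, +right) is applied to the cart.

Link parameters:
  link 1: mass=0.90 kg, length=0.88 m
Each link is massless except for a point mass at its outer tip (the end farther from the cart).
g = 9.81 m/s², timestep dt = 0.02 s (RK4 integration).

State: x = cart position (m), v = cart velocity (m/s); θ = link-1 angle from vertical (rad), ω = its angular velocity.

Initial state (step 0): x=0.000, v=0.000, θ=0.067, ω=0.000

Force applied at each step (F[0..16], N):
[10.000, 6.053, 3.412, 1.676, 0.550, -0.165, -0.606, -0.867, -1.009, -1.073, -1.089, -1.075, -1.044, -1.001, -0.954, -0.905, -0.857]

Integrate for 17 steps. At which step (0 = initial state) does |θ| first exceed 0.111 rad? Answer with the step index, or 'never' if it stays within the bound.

apply F[0]=+10.000 → step 1: x=0.002, v=0.180, θ=0.065, ω=-0.190
apply F[1]=+6.053 → step 2: x=0.006, v=0.286, θ=0.060, ω=-0.295
apply F[2]=+3.412 → step 3: x=0.013, v=0.342, θ=0.054, ω=-0.346
apply F[3]=+1.676 → step 4: x=0.020, v=0.365, θ=0.047, ω=-0.362
apply F[4]=+0.550 → step 5: x=0.027, v=0.369, θ=0.040, ω=-0.356
apply F[5]=-0.165 → step 6: x=0.034, v=0.360, θ=0.033, ω=-0.337
apply F[6]=-0.606 → step 7: x=0.041, v=0.343, θ=0.026, ω=-0.312
apply F[7]=-0.867 → step 8: x=0.048, v=0.322, θ=0.020, ω=-0.283
apply F[8]=-1.009 → step 9: x=0.054, v=0.300, θ=0.015, ω=-0.254
apply F[9]=-1.073 → step 10: x=0.060, v=0.277, θ=0.010, ω=-0.226
apply F[10]=-1.089 → step 11: x=0.065, v=0.255, θ=0.006, ω=-0.198
apply F[11]=-1.075 → step 12: x=0.070, v=0.234, θ=0.002, ω=-0.173
apply F[12]=-1.044 → step 13: x=0.075, v=0.214, θ=-0.001, ω=-0.150
apply F[13]=-1.001 → step 14: x=0.079, v=0.195, θ=-0.004, ω=-0.130
apply F[14]=-0.954 → step 15: x=0.083, v=0.177, θ=-0.006, ω=-0.111
apply F[15]=-0.905 → step 16: x=0.086, v=0.161, θ=-0.008, ω=-0.094
apply F[16]=-0.857 → step 17: x=0.089, v=0.146, θ=-0.010, ω=-0.079
max |θ| = 0.067 ≤ 0.111 over all 18 states.

Answer: never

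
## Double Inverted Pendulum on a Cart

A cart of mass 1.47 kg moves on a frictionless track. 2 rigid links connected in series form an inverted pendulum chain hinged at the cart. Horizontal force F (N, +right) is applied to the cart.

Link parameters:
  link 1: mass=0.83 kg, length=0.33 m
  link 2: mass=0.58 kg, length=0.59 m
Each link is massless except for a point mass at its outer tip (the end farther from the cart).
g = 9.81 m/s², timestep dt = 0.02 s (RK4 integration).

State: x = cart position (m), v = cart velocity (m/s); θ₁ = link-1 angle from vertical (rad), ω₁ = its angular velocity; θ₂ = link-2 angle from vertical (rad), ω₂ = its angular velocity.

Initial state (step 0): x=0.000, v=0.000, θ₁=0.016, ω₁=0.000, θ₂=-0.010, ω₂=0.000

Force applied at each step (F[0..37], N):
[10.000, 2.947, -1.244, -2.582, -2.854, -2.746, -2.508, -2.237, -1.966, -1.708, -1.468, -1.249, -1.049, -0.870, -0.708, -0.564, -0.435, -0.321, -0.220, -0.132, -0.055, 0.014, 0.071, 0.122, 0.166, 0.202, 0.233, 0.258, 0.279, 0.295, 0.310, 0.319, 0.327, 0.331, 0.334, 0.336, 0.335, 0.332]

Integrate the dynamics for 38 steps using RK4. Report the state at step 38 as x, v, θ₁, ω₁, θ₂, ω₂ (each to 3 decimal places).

Answer: x=-0.033, v=-0.057, θ₁=0.009, ω₁=0.008, θ₂=0.005, ω₂=0.016

Derivation:
apply F[0]=+10.000 → step 1: x=0.001, v=0.133, θ₁=0.012, ω₁=-0.385, θ₂=-0.010, ω₂=-0.014
apply F[1]=+2.947 → step 2: x=0.004, v=0.172, θ₁=0.003, ω₁=-0.489, θ₂=-0.011, ω₂=-0.024
apply F[2]=-1.244 → step 3: x=0.008, v=0.155, θ₁=-0.006, ω₁=-0.436, θ₂=-0.011, ω₂=-0.030
apply F[3]=-2.582 → step 4: x=0.010, v=0.122, θ₁=-0.014, ω₁=-0.340, θ₂=-0.012, ω₂=-0.031
apply F[4]=-2.854 → step 5: x=0.012, v=0.086, θ₁=-0.019, ω₁=-0.243, θ₂=-0.012, ω₂=-0.028
apply F[5]=-2.746 → step 6: x=0.014, v=0.053, θ₁=-0.023, ω₁=-0.159, θ₂=-0.013, ω₂=-0.023
apply F[6]=-2.508 → step 7: x=0.015, v=0.023, θ₁=-0.026, ω₁=-0.089, θ₂=-0.013, ω₂=-0.016
apply F[7]=-2.237 → step 8: x=0.015, v=-0.002, θ₁=-0.027, ω₁=-0.034, θ₂=-0.013, ω₂=-0.009
apply F[8]=-1.966 → step 9: x=0.015, v=-0.024, θ₁=-0.027, ω₁=0.010, θ₂=-0.014, ω₂=-0.001
apply F[9]=-1.708 → step 10: x=0.014, v=-0.042, θ₁=-0.027, ω₁=0.043, θ₂=-0.013, ω₂=0.007
apply F[10]=-1.468 → step 11: x=0.013, v=-0.057, θ₁=-0.026, ω₁=0.068, θ₂=-0.013, ω₂=0.014
apply F[11]=-1.249 → step 12: x=0.012, v=-0.069, θ₁=-0.024, ω₁=0.085, θ₂=-0.013, ω₂=0.020
apply F[12]=-1.049 → step 13: x=0.010, v=-0.079, θ₁=-0.022, ω₁=0.097, θ₂=-0.012, ω₂=0.026
apply F[13]=-0.870 → step 14: x=0.009, v=-0.087, θ₁=-0.020, ω₁=0.105, θ₂=-0.012, ω₂=0.031
apply F[14]=-0.708 → step 15: x=0.007, v=-0.093, θ₁=-0.018, ω₁=0.108, θ₂=-0.011, ω₂=0.036
apply F[15]=-0.564 → step 16: x=0.005, v=-0.097, θ₁=-0.016, ω₁=0.109, θ₂=-0.010, ω₂=0.039
apply F[16]=-0.435 → step 17: x=0.003, v=-0.100, θ₁=-0.014, ω₁=0.108, θ₂=-0.010, ω₂=0.042
apply F[17]=-0.321 → step 18: x=0.001, v=-0.102, θ₁=-0.012, ω₁=0.104, θ₂=-0.009, ω₂=0.044
apply F[18]=-0.220 → step 19: x=-0.001, v=-0.103, θ₁=-0.010, ω₁=0.100, θ₂=-0.008, ω₂=0.045
apply F[19]=-0.132 → step 20: x=-0.003, v=-0.104, θ₁=-0.008, ω₁=0.095, θ₂=-0.007, ω₂=0.046
apply F[20]=-0.055 → step 21: x=-0.005, v=-0.103, θ₁=-0.006, ω₁=0.089, θ₂=-0.006, ω₂=0.046
apply F[21]=+0.014 → step 22: x=-0.007, v=-0.102, θ₁=-0.004, ω₁=0.083, θ₂=-0.005, ω₂=0.046
apply F[22]=+0.071 → step 23: x=-0.009, v=-0.100, θ₁=-0.003, ω₁=0.077, θ₂=-0.004, ω₂=0.045
apply F[23]=+0.122 → step 24: x=-0.011, v=-0.098, θ₁=-0.001, ω₁=0.070, θ₂=-0.003, ω₂=0.044
apply F[24]=+0.166 → step 25: x=-0.013, v=-0.096, θ₁=0.000, ω₁=0.064, θ₂=-0.002, ω₂=0.043
apply F[25]=+0.202 → step 26: x=-0.015, v=-0.093, θ₁=0.001, ω₁=0.058, θ₂=-0.002, ω₂=0.041
apply F[26]=+0.233 → step 27: x=-0.017, v=-0.091, θ₁=0.003, ω₁=0.052, θ₂=-0.001, ω₂=0.039
apply F[27]=+0.258 → step 28: x=-0.019, v=-0.088, θ₁=0.004, ω₁=0.047, θ₂=-0.000, ω₂=0.037
apply F[28]=+0.279 → step 29: x=-0.021, v=-0.085, θ₁=0.004, ω₁=0.041, θ₂=0.001, ω₂=0.035
apply F[29]=+0.295 → step 30: x=-0.022, v=-0.082, θ₁=0.005, ω₁=0.036, θ₂=0.001, ω₂=0.033
apply F[30]=+0.310 → step 31: x=-0.024, v=-0.078, θ₁=0.006, ω₁=0.032, θ₂=0.002, ω₂=0.031
apply F[31]=+0.319 → step 32: x=-0.025, v=-0.075, θ₁=0.006, ω₁=0.027, θ₂=0.003, ω₂=0.028
apply F[32]=+0.327 → step 33: x=-0.027, v=-0.072, θ₁=0.007, ω₁=0.023, θ₂=0.003, ω₂=0.026
apply F[33]=+0.331 → step 34: x=-0.028, v=-0.069, θ₁=0.007, ω₁=0.020, θ₂=0.004, ω₂=0.024
apply F[34]=+0.334 → step 35: x=-0.030, v=-0.066, θ₁=0.008, ω₁=0.016, θ₂=0.004, ω₂=0.022
apply F[35]=+0.336 → step 36: x=-0.031, v=-0.063, θ₁=0.008, ω₁=0.013, θ₂=0.004, ω₂=0.020
apply F[36]=+0.335 → step 37: x=-0.032, v=-0.060, θ₁=0.008, ω₁=0.011, θ₂=0.005, ω₂=0.018
apply F[37]=+0.332 → step 38: x=-0.033, v=-0.057, θ₁=0.009, ω₁=0.008, θ₂=0.005, ω₂=0.016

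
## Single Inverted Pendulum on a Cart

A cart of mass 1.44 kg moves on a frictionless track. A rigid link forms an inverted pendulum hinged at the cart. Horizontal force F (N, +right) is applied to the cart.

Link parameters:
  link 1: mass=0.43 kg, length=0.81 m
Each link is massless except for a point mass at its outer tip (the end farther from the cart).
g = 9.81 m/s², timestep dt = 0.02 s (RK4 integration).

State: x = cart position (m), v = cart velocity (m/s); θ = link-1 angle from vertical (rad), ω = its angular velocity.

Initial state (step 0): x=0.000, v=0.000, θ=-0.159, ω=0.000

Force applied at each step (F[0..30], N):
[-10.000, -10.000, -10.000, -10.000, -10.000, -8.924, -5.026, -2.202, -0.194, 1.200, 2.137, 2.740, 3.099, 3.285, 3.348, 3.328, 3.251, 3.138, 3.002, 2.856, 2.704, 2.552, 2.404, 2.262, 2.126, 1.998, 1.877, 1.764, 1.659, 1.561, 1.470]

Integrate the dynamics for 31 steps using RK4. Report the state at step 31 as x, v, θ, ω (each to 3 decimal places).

apply F[0]=-10.000 → step 1: x=-0.001, v=-0.129, θ=-0.158, ω=0.119
apply F[1]=-10.000 → step 2: x=-0.005, v=-0.258, θ=-0.154, ω=0.238
apply F[2]=-10.000 → step 3: x=-0.012, v=-0.387, θ=-0.148, ω=0.360
apply F[3]=-10.000 → step 4: x=-0.021, v=-0.517, θ=-0.140, ω=0.484
apply F[4]=-10.000 → step 5: x=-0.032, v=-0.648, θ=-0.129, ω=0.611
apply F[5]=-8.924 → step 6: x=-0.046, v=-0.764, θ=-0.116, ω=0.724
apply F[6]=-5.026 → step 7: x=-0.062, v=-0.828, θ=-0.101, ω=0.776
apply F[7]=-2.202 → step 8: x=-0.079, v=-0.853, θ=-0.085, ω=0.785
apply F[8]=-0.194 → step 9: x=-0.096, v=-0.852, θ=-0.069, ω=0.764
apply F[9]=+1.200 → step 10: x=-0.113, v=-0.831, θ=-0.055, ω=0.724
apply F[10]=+2.137 → step 11: x=-0.129, v=-0.799, θ=-0.041, ω=0.673
apply F[11]=+2.740 → step 12: x=-0.145, v=-0.759, θ=-0.028, ω=0.615
apply F[12]=+3.099 → step 13: x=-0.160, v=-0.715, θ=-0.016, ω=0.555
apply F[13]=+3.285 → step 14: x=-0.173, v=-0.669, θ=-0.006, ω=0.496
apply F[14]=+3.348 → step 15: x=-0.186, v=-0.622, θ=0.004, ω=0.438
apply F[15]=+3.328 → step 16: x=-0.198, v=-0.576, θ=0.012, ω=0.384
apply F[16]=+3.251 → step 17: x=-0.209, v=-0.532, θ=0.019, ω=0.333
apply F[17]=+3.138 → step 18: x=-0.220, v=-0.490, θ=0.025, ω=0.286
apply F[18]=+3.002 → step 19: x=-0.229, v=-0.450, θ=0.031, ω=0.243
apply F[19]=+2.856 → step 20: x=-0.238, v=-0.412, θ=0.035, ω=0.205
apply F[20]=+2.704 → step 21: x=-0.246, v=-0.377, θ=0.039, ω=0.170
apply F[21]=+2.552 → step 22: x=-0.253, v=-0.344, θ=0.042, ω=0.139
apply F[22]=+2.404 → step 23: x=-0.259, v=-0.313, θ=0.044, ω=0.111
apply F[23]=+2.262 → step 24: x=-0.265, v=-0.284, θ=0.046, ω=0.087
apply F[24]=+2.126 → step 25: x=-0.271, v=-0.257, θ=0.048, ω=0.065
apply F[25]=+1.998 → step 26: x=-0.276, v=-0.232, θ=0.049, ω=0.046
apply F[26]=+1.877 → step 27: x=-0.280, v=-0.209, θ=0.050, ω=0.030
apply F[27]=+1.764 → step 28: x=-0.284, v=-0.188, θ=0.050, ω=0.015
apply F[28]=+1.659 → step 29: x=-0.288, v=-0.168, θ=0.050, ω=0.003
apply F[29]=+1.561 → step 30: x=-0.291, v=-0.149, θ=0.050, ω=-0.008
apply F[30]=+1.470 → step 31: x=-0.293, v=-0.131, θ=0.050, ω=-0.017

Answer: x=-0.293, v=-0.131, θ=0.050, ω=-0.017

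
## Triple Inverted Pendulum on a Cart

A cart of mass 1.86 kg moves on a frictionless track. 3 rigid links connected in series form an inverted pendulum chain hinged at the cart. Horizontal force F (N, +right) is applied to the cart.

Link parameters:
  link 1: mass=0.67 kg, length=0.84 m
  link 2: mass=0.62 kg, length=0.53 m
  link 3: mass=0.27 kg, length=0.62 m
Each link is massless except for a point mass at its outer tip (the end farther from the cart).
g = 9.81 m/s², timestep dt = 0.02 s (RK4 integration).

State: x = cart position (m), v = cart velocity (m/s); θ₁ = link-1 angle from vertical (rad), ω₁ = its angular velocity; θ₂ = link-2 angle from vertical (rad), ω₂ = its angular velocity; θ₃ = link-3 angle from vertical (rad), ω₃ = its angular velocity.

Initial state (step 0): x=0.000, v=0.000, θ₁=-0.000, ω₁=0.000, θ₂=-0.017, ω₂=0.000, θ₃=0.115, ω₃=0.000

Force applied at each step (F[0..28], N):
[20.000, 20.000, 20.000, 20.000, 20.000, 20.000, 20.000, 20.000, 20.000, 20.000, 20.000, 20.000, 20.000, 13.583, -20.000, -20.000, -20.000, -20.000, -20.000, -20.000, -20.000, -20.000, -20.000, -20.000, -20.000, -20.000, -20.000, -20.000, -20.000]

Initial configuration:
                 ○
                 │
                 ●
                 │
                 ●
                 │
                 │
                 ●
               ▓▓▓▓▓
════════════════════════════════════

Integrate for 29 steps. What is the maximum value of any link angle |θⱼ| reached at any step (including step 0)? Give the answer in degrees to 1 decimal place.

Answer: 103.9°

Derivation:
apply F[0]=+20.000 → step 1: x=0.002, v=0.215, θ₁=-0.003, ω₁=-0.251, θ₂=-0.017, ω₂=-0.035, θ₃=0.116, ω₃=0.059
apply F[1]=+20.000 → step 2: x=0.009, v=0.431, θ₁=-0.010, ω₁=-0.506, θ₂=-0.018, ω₂=-0.066, θ₃=0.117, ω₃=0.118
apply F[2]=+20.000 → step 3: x=0.019, v=0.649, θ₁=-0.023, ω₁=-0.768, θ₂=-0.020, ω₂=-0.089, θ₃=0.120, ω₃=0.177
apply F[3]=+20.000 → step 4: x=0.035, v=0.868, θ₁=-0.041, ω₁=-1.040, θ₂=-0.022, ω₂=-0.101, θ₃=0.124, ω₃=0.234
apply F[4]=+20.000 → step 5: x=0.054, v=1.090, θ₁=-0.064, ω₁=-1.323, θ₂=-0.024, ω₂=-0.100, θ₃=0.130, ω₃=0.289
apply F[5]=+20.000 → step 6: x=0.078, v=1.315, θ₁=-0.094, ω₁=-1.619, θ₂=-0.026, ω₂=-0.084, θ₃=0.136, ω₃=0.340
apply F[6]=+20.000 → step 7: x=0.107, v=1.540, θ₁=-0.129, ω₁=-1.927, θ₂=-0.027, ω₂=-0.057, θ₃=0.143, ω₃=0.383
apply F[7]=+20.000 → step 8: x=0.140, v=1.766, θ₁=-0.171, ω₁=-2.243, θ₂=-0.028, ω₂=-0.024, θ₃=0.151, ω₃=0.416
apply F[8]=+20.000 → step 9: x=0.177, v=1.989, θ₁=-0.219, ω₁=-2.561, θ₂=-0.028, ω₂=0.005, θ₃=0.160, ω₃=0.437
apply F[9]=+20.000 → step 10: x=0.219, v=2.206, θ₁=-0.273, ω₁=-2.873, θ₂=-0.028, ω₂=0.014, θ₃=0.169, ω₃=0.442
apply F[10]=+20.000 → step 11: x=0.266, v=2.415, θ₁=-0.334, ω₁=-3.168, θ₂=-0.028, ω₂=-0.013, θ₃=0.177, ω₃=0.430
apply F[11]=+20.000 → step 12: x=0.316, v=2.611, θ₁=-0.400, ω₁=-3.440, θ₂=-0.029, ω₂=-0.094, θ₃=0.186, ω₃=0.402
apply F[12]=+20.000 → step 13: x=0.370, v=2.793, θ₁=-0.471, ω₁=-3.682, θ₂=-0.032, ω₂=-0.240, θ₃=0.193, ω₃=0.360
apply F[13]=+13.583 → step 14: x=0.427, v=2.901, θ₁=-0.547, ω₁=-3.848, θ₂=-0.038, ω₂=-0.412, θ₃=0.200, ω₃=0.316
apply F[14]=-20.000 → step 15: x=0.483, v=2.696, θ₁=-0.623, ω₁=-3.789, θ₂=-0.046, ω₂=-0.364, θ₃=0.207, ω₃=0.326
apply F[15]=-20.000 → step 16: x=0.535, v=2.495, θ₁=-0.698, ω₁=-3.762, θ₂=-0.053, ω₂=-0.301, θ₃=0.213, ω₃=0.338
apply F[16]=-20.000 → step 17: x=0.583, v=2.295, θ₁=-0.774, ω₁=-3.762, θ₂=-0.058, ω₂=-0.230, θ₃=0.220, ω₃=0.351
apply F[17]=-20.000 → step 18: x=0.627, v=2.095, θ₁=-0.849, ω₁=-3.787, θ₂=-0.062, ω₂=-0.159, θ₃=0.227, ω₃=0.362
apply F[18]=-20.000 → step 19: x=0.666, v=1.894, θ₁=-0.925, ω₁=-3.832, θ₂=-0.065, ω₂=-0.094, θ₃=0.235, ω₃=0.371
apply F[19]=-20.000 → step 20: x=0.702, v=1.690, θ₁=-1.002, ω₁=-3.897, θ₂=-0.066, ω₂=-0.042, θ₃=0.242, ω₃=0.378
apply F[20]=-20.000 → step 21: x=0.734, v=1.482, θ₁=-1.081, ω₁=-3.980, θ₂=-0.066, ω₂=-0.009, θ₃=0.250, ω₃=0.382
apply F[21]=-20.000 → step 22: x=0.762, v=1.268, θ₁=-1.162, ω₁=-4.081, θ₂=-0.066, ω₂=-0.000, θ₃=0.257, ω₃=0.382
apply F[22]=-20.000 → step 23: x=0.785, v=1.048, θ₁=-1.245, ω₁=-4.202, θ₂=-0.067, ω₂=-0.023, θ₃=0.265, ω₃=0.380
apply F[23]=-20.000 → step 24: x=0.803, v=0.821, θ₁=-1.330, ω₁=-4.342, θ₂=-0.068, ω₂=-0.084, θ₃=0.272, ω₃=0.376
apply F[24]=-20.000 → step 25: x=0.817, v=0.585, θ₁=-1.418, ω₁=-4.506, θ₂=-0.070, ω₂=-0.193, θ₃=0.280, ω₃=0.371
apply F[25]=-20.000 → step 26: x=0.827, v=0.337, θ₁=-1.510, ω₁=-4.695, θ₂=-0.076, ω₂=-0.358, θ₃=0.287, ω₃=0.365
apply F[26]=-20.000 → step 27: x=0.831, v=0.077, θ₁=-1.606, ω₁=-4.916, θ₂=-0.085, ω₂=-0.592, θ₃=0.295, ω₃=0.360
apply F[27]=-20.000 → step 28: x=0.830, v=-0.199, θ₁=-1.707, ω₁=-5.172, θ₂=-0.100, ω₂=-0.910, θ₃=0.302, ω₃=0.357
apply F[28]=-20.000 → step 29: x=0.823, v=-0.493, θ₁=-1.814, ω₁=-5.470, θ₂=-0.122, ω₂=-1.330, θ₃=0.309, ω₃=0.359
Max |angle| over trajectory = 1.814 rad = 103.9°.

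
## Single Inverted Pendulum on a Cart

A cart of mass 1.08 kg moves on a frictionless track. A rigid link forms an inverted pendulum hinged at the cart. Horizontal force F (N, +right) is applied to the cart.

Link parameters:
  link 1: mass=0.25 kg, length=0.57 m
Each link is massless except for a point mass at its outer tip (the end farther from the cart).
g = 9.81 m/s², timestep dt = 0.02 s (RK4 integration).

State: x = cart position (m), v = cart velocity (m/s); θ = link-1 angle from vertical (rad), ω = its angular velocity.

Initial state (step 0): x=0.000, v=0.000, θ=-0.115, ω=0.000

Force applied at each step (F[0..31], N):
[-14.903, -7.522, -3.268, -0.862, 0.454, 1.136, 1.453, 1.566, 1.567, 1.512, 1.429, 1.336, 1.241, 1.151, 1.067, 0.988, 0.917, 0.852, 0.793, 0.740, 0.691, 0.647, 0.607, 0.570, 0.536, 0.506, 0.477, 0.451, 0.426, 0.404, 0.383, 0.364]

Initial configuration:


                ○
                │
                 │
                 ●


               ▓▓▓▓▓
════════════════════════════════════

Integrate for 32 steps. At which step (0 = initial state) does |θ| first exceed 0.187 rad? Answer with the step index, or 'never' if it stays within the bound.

Answer: never

Derivation:
apply F[0]=-14.903 → step 1: x=-0.003, v=-0.270, θ=-0.111, ω=0.432
apply F[1]=-7.522 → step 2: x=-0.009, v=-0.404, θ=-0.100, ω=0.630
apply F[2]=-3.268 → step 3: x=-0.018, v=-0.461, θ=-0.087, ω=0.696
apply F[3]=-0.862 → step 4: x=-0.027, v=-0.473, θ=-0.073, ω=0.690
apply F[4]=+0.454 → step 5: x=-0.037, v=-0.462, θ=-0.060, ω=0.648
apply F[5]=+1.136 → step 6: x=-0.046, v=-0.438, θ=-0.047, ω=0.588
apply F[6]=+1.453 → step 7: x=-0.054, v=-0.410, θ=-0.036, ω=0.523
apply F[7]=+1.566 → step 8: x=-0.062, v=-0.379, θ=-0.026, ω=0.459
apply F[8]=+1.567 → step 9: x=-0.069, v=-0.349, θ=-0.018, ω=0.399
apply F[9]=+1.512 → step 10: x=-0.076, v=-0.321, θ=-0.010, ω=0.344
apply F[10]=+1.429 → step 11: x=-0.082, v=-0.294, θ=-0.004, ω=0.295
apply F[11]=+1.336 → step 12: x=-0.088, v=-0.269, θ=0.002, ω=0.251
apply F[12]=+1.241 → step 13: x=-0.093, v=-0.246, θ=0.006, ω=0.212
apply F[13]=+1.151 → step 14: x=-0.098, v=-0.225, θ=0.010, ω=0.178
apply F[14]=+1.067 → step 15: x=-0.102, v=-0.206, θ=0.013, ω=0.149
apply F[15]=+0.988 → step 16: x=-0.106, v=-0.188, θ=0.016, ω=0.123
apply F[16]=+0.917 → step 17: x=-0.110, v=-0.172, θ=0.018, ω=0.100
apply F[17]=+0.852 → step 18: x=-0.113, v=-0.157, θ=0.020, ω=0.081
apply F[18]=+0.793 → step 19: x=-0.116, v=-0.144, θ=0.022, ω=0.064
apply F[19]=+0.740 → step 20: x=-0.119, v=-0.131, θ=0.023, ω=0.049
apply F[20]=+0.691 → step 21: x=-0.121, v=-0.119, θ=0.024, ω=0.037
apply F[21]=+0.647 → step 22: x=-0.123, v=-0.108, θ=0.024, ω=0.026
apply F[22]=+0.607 → step 23: x=-0.126, v=-0.098, θ=0.025, ω=0.016
apply F[23]=+0.570 → step 24: x=-0.127, v=-0.089, θ=0.025, ω=0.008
apply F[24]=+0.536 → step 25: x=-0.129, v=-0.080, θ=0.025, ω=0.001
apply F[25]=+0.506 → step 26: x=-0.131, v=-0.072, θ=0.025, ω=-0.005
apply F[26]=+0.477 → step 27: x=-0.132, v=-0.064, θ=0.025, ω=-0.009
apply F[27]=+0.451 → step 28: x=-0.133, v=-0.057, θ=0.024, ω=-0.014
apply F[28]=+0.426 → step 29: x=-0.134, v=-0.050, θ=0.024, ω=-0.017
apply F[29]=+0.404 → step 30: x=-0.135, v=-0.044, θ=0.024, ω=-0.020
apply F[30]=+0.383 → step 31: x=-0.136, v=-0.038, θ=0.023, ω=-0.023
apply F[31]=+0.364 → step 32: x=-0.137, v=-0.032, θ=0.023, ω=-0.025
max |θ| = 0.115 ≤ 0.187 over all 33 states.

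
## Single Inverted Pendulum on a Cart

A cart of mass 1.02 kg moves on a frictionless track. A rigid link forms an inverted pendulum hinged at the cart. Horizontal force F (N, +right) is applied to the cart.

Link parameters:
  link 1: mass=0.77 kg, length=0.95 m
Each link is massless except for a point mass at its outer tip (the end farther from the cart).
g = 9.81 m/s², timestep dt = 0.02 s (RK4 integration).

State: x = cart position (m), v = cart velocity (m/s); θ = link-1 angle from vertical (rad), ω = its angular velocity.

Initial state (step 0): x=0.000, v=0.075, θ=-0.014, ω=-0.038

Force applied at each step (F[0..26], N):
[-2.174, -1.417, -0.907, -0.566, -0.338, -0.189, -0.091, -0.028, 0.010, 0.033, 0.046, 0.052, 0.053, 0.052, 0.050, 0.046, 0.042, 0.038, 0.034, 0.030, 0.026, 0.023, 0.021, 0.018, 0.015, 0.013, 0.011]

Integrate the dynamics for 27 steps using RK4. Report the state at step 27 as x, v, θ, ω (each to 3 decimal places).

apply F[0]=-2.174 → step 1: x=0.001, v=0.034, θ=-0.014, ω=0.002
apply F[1]=-1.417 → step 2: x=0.002, v=0.009, θ=-0.014, ω=0.026
apply F[2]=-0.907 → step 3: x=0.002, v=-0.007, θ=-0.013, ω=0.039
apply F[3]=-0.566 → step 4: x=0.001, v=-0.016, θ=-0.013, ω=0.046
apply F[4]=-0.338 → step 5: x=0.001, v=-0.021, θ=-0.012, ω=0.049
apply F[5]=-0.189 → step 6: x=0.001, v=-0.023, θ=-0.011, ω=0.049
apply F[6]=-0.091 → step 7: x=0.000, v=-0.023, θ=-0.010, ω=0.047
apply F[7]=-0.028 → step 8: x=-0.000, v=-0.022, θ=-0.009, ω=0.044
apply F[8]=+0.010 → step 9: x=-0.001, v=-0.021, θ=-0.008, ω=0.041
apply F[9]=+0.033 → step 10: x=-0.001, v=-0.019, θ=-0.007, ω=0.038
apply F[10]=+0.046 → step 11: x=-0.002, v=-0.017, θ=-0.006, ω=0.034
apply F[11]=+0.052 → step 12: x=-0.002, v=-0.015, θ=-0.006, ω=0.031
apply F[12]=+0.053 → step 13: x=-0.002, v=-0.014, θ=-0.005, ω=0.028
apply F[13]=+0.052 → step 14: x=-0.002, v=-0.012, θ=-0.005, ω=0.025
apply F[14]=+0.050 → step 15: x=-0.003, v=-0.010, θ=-0.004, ω=0.022
apply F[15]=+0.046 → step 16: x=-0.003, v=-0.009, θ=-0.004, ω=0.020
apply F[16]=+0.042 → step 17: x=-0.003, v=-0.007, θ=-0.003, ω=0.018
apply F[17]=+0.038 → step 18: x=-0.003, v=-0.006, θ=-0.003, ω=0.016
apply F[18]=+0.034 → step 19: x=-0.003, v=-0.005, θ=-0.003, ω=0.014
apply F[19]=+0.030 → step 20: x=-0.003, v=-0.004, θ=-0.002, ω=0.013
apply F[20]=+0.026 → step 21: x=-0.003, v=-0.003, θ=-0.002, ω=0.011
apply F[21]=+0.023 → step 22: x=-0.004, v=-0.002, θ=-0.002, ω=0.010
apply F[22]=+0.021 → step 23: x=-0.004, v=-0.002, θ=-0.002, ω=0.009
apply F[23]=+0.018 → step 24: x=-0.004, v=-0.001, θ=-0.002, ω=0.008
apply F[24]=+0.015 → step 25: x=-0.004, v=-0.001, θ=-0.001, ω=0.007
apply F[25]=+0.013 → step 26: x=-0.004, v=-0.000, θ=-0.001, ω=0.006
apply F[26]=+0.011 → step 27: x=-0.004, v=0.000, θ=-0.001, ω=0.006

Answer: x=-0.004, v=0.000, θ=-0.001, ω=0.006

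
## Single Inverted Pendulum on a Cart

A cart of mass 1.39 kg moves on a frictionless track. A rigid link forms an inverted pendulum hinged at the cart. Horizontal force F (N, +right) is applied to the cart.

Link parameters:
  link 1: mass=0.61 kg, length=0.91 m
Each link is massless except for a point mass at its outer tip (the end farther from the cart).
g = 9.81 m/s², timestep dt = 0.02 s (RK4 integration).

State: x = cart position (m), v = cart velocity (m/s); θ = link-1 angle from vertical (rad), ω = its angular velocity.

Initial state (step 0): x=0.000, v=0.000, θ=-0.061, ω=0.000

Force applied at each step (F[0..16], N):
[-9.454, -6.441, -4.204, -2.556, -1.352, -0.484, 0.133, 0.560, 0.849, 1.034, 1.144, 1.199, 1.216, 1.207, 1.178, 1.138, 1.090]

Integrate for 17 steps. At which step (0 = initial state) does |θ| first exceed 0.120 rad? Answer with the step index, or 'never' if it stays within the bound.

Answer: never

Derivation:
apply F[0]=-9.454 → step 1: x=-0.001, v=-0.131, θ=-0.060, ω=0.130
apply F[1]=-6.441 → step 2: x=-0.005, v=-0.218, θ=-0.056, ω=0.214
apply F[2]=-4.204 → step 3: x=-0.010, v=-0.274, θ=-0.051, ω=0.263
apply F[3]=-2.556 → step 4: x=-0.016, v=-0.307, θ=-0.046, ω=0.289
apply F[4]=-1.352 → step 5: x=-0.022, v=-0.322, θ=-0.040, ω=0.297
apply F[5]=-0.484 → step 6: x=-0.028, v=-0.326, θ=-0.034, ω=0.293
apply F[6]=+0.133 → step 7: x=-0.035, v=-0.322, θ=-0.028, ω=0.281
apply F[7]=+0.560 → step 8: x=-0.041, v=-0.311, θ=-0.023, ω=0.264
apply F[8]=+0.849 → step 9: x=-0.047, v=-0.297, θ=-0.018, ω=0.244
apply F[9]=+1.034 → step 10: x=-0.053, v=-0.281, θ=-0.013, ω=0.223
apply F[10]=+1.144 → step 11: x=-0.058, v=-0.264, θ=-0.009, ω=0.202
apply F[11]=+1.199 → step 12: x=-0.064, v=-0.246, θ=-0.005, ω=0.181
apply F[12]=+1.216 → step 13: x=-0.068, v=-0.228, θ=-0.002, ω=0.160
apply F[13]=+1.207 → step 14: x=-0.073, v=-0.211, θ=0.001, ω=0.141
apply F[14]=+1.178 → step 15: x=-0.077, v=-0.194, θ=0.004, ω=0.123
apply F[15]=+1.138 → step 16: x=-0.080, v=-0.178, θ=0.006, ω=0.107
apply F[16]=+1.090 → step 17: x=-0.084, v=-0.163, θ=0.008, ω=0.092
max |θ| = 0.061 ≤ 0.120 over all 18 states.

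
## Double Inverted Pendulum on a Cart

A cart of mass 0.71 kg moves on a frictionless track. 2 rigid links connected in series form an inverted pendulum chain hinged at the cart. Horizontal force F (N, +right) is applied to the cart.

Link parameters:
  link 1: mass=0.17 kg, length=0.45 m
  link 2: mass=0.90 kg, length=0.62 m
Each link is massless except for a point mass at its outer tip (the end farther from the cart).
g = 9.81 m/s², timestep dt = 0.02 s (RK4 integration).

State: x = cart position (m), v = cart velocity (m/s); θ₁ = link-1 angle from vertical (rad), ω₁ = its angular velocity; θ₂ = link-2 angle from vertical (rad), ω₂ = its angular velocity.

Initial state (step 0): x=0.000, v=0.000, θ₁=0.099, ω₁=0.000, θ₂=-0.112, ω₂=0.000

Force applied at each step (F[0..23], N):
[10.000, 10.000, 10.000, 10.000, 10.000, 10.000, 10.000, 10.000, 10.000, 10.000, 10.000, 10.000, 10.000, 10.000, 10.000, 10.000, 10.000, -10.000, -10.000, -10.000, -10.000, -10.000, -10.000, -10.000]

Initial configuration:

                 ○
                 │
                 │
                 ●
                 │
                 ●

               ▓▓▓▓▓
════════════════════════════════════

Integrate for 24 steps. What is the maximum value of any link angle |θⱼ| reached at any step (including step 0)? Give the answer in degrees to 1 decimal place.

apply F[0]=+10.000 → step 1: x=0.003, v=0.255, θ₁=0.098, ω₁=-0.091, θ₂=-0.116, ω₂=-0.380
apply F[1]=+10.000 → step 2: x=0.010, v=0.512, θ₁=0.095, ω₁=-0.187, θ₂=-0.127, ω₂=-0.761
apply F[2]=+10.000 → step 3: x=0.023, v=0.770, θ₁=0.091, ω₁=-0.295, θ₂=-0.146, ω₂=-1.141
apply F[3]=+10.000 → step 4: x=0.041, v=1.032, θ₁=0.083, ω₁=-0.425, θ₂=-0.173, ω₂=-1.515
apply F[4]=+10.000 → step 5: x=0.064, v=1.298, θ₁=0.073, ω₁=-0.593, θ₂=-0.207, ω₂=-1.878
apply F[5]=+10.000 → step 6: x=0.093, v=1.568, θ₁=0.059, ω₁=-0.813, θ₂=-0.248, ω₂=-2.218
apply F[6]=+10.000 → step 7: x=0.127, v=1.842, θ₁=0.040, ω₁=-1.106, θ₂=-0.295, ω₂=-2.523
apply F[7]=+10.000 → step 8: x=0.167, v=2.121, θ₁=0.015, ω₁=-1.489, θ₂=-0.348, ω₂=-2.780
apply F[8]=+10.000 → step 9: x=0.212, v=2.402, θ₁=-0.020, ω₁=-1.980, θ₂=-0.406, ω₂=-2.971
apply F[9]=+10.000 → step 10: x=0.263, v=2.686, θ₁=-0.066, ω₁=-2.595, θ₂=-0.467, ω₂=-3.078
apply F[10]=+10.000 → step 11: x=0.319, v=2.967, θ₁=-0.125, ω₁=-3.348, θ₂=-0.528, ω₂=-3.074
apply F[11]=+10.000 → step 12: x=0.381, v=3.239, θ₁=-0.200, ω₁=-4.254, θ₂=-0.589, ω₂=-2.927
apply F[12]=+10.000 → step 13: x=0.449, v=3.487, θ₁=-0.296, ω₁=-5.313, θ₂=-0.644, ω₂=-2.600
apply F[13]=+10.000 → step 14: x=0.521, v=3.681, θ₁=-0.414, ω₁=-6.482, θ₂=-0.691, ω₂=-2.079
apply F[14]=+10.000 → step 15: x=0.595, v=3.769, θ₁=-0.555, ω₁=-7.573, θ₂=-0.727, ω₂=-1.463
apply F[15]=+10.000 → step 16: x=0.670, v=3.720, θ₁=-0.714, ω₁=-8.200, θ₂=-0.751, ω₂=-1.070
apply F[16]=+10.000 → step 17: x=0.744, v=3.588, θ₁=-0.878, ω₁=-8.158, θ₂=-0.773, ω₂=-1.198
apply F[17]=-10.000 → step 18: x=0.811, v=3.168, θ₁=-1.037, ω₁=-7.754, θ₂=-0.799, ω₂=-1.388
apply F[18]=-10.000 → step 19: x=0.870, v=2.783, θ₁=-1.189, ω₁=-7.498, θ₂=-0.829, ω₂=-1.617
apply F[19]=-10.000 → step 20: x=0.922, v=2.414, θ₁=-1.338, ω₁=-7.371, θ₂=-0.864, ω₂=-1.867
apply F[20]=-10.000 → step 21: x=0.967, v=2.049, θ₁=-1.485, ω₁=-7.340, θ₂=-0.904, ω₂=-2.154
apply F[21]=-10.000 → step 22: x=1.004, v=1.681, θ₁=-1.632, ω₁=-7.373, θ₂=-0.950, ω₂=-2.495
apply F[22]=-10.000 → step 23: x=1.034, v=1.308, θ₁=-1.780, ω₁=-7.444, θ₂=-1.004, ω₂=-2.912
apply F[23]=-10.000 → step 24: x=1.057, v=0.927, θ₁=-1.930, ω₁=-7.525, θ₂=-1.067, ω₂=-3.424
Max |angle| over trajectory = 1.930 rad = 110.6°.

Answer: 110.6°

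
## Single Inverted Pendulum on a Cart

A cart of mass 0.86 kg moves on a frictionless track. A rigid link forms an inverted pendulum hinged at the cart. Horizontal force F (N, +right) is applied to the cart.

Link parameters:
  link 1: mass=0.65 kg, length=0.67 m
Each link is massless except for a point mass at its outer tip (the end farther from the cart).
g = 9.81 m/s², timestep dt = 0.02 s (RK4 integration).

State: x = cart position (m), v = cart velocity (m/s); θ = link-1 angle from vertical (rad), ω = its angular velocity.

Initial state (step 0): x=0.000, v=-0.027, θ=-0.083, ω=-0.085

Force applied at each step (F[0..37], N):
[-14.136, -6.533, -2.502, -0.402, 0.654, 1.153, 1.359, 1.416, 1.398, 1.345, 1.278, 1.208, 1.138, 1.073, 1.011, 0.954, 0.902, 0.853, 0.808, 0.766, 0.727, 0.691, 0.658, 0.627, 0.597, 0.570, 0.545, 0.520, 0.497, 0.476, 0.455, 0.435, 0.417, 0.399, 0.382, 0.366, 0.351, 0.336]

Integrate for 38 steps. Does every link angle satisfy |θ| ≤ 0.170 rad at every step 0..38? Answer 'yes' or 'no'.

Answer: yes

Derivation:
apply F[0]=-14.136 → step 1: x=-0.004, v=-0.342, θ=-0.080, ω=0.359
apply F[1]=-6.533 → step 2: x=-0.012, v=-0.482, θ=-0.071, ω=0.546
apply F[2]=-2.502 → step 3: x=-0.022, v=-0.531, θ=-0.060, ω=0.599
apply F[3]=-0.402 → step 4: x=-0.033, v=-0.532, θ=-0.048, ω=0.586
apply F[4]=+0.654 → step 5: x=-0.043, v=-0.511, θ=-0.037, ω=0.541
apply F[5]=+1.153 → step 6: x=-0.053, v=-0.480, θ=-0.026, ω=0.485
apply F[6]=+1.359 → step 7: x=-0.062, v=-0.445, θ=-0.017, ω=0.427
apply F[7]=+1.416 → step 8: x=-0.071, v=-0.410, θ=-0.009, ω=0.371
apply F[8]=+1.398 → step 9: x=-0.079, v=-0.377, θ=-0.002, ω=0.320
apply F[9]=+1.345 → step 10: x=-0.086, v=-0.346, θ=0.004, ω=0.274
apply F[10]=+1.278 → step 11: x=-0.093, v=-0.317, θ=0.009, ω=0.232
apply F[11]=+1.208 → step 12: x=-0.099, v=-0.290, θ=0.013, ω=0.196
apply F[12]=+1.138 → step 13: x=-0.104, v=-0.266, θ=0.016, ω=0.164
apply F[13]=+1.073 → step 14: x=-0.109, v=-0.244, θ=0.019, ω=0.136
apply F[14]=+1.011 → step 15: x=-0.114, v=-0.223, θ=0.022, ω=0.112
apply F[15]=+0.954 → step 16: x=-0.118, v=-0.204, θ=0.024, ω=0.090
apply F[16]=+0.902 → step 17: x=-0.122, v=-0.187, θ=0.026, ω=0.072
apply F[17]=+0.853 → step 18: x=-0.126, v=-0.171, θ=0.027, ω=0.056
apply F[18]=+0.808 → step 19: x=-0.129, v=-0.156, θ=0.028, ω=0.042
apply F[19]=+0.766 → step 20: x=-0.132, v=-0.143, θ=0.029, ω=0.030
apply F[20]=+0.727 → step 21: x=-0.135, v=-0.130, θ=0.029, ω=0.019
apply F[21]=+0.691 → step 22: x=-0.137, v=-0.118, θ=0.029, ω=0.010
apply F[22]=+0.658 → step 23: x=-0.139, v=-0.107, θ=0.029, ω=0.002
apply F[23]=+0.627 → step 24: x=-0.141, v=-0.097, θ=0.029, ω=-0.004
apply F[24]=+0.597 → step 25: x=-0.143, v=-0.088, θ=0.029, ω=-0.010
apply F[25]=+0.570 → step 26: x=-0.145, v=-0.079, θ=0.029, ω=-0.015
apply F[26]=+0.545 → step 27: x=-0.146, v=-0.070, θ=0.029, ω=-0.019
apply F[27]=+0.520 → step 28: x=-0.148, v=-0.063, θ=0.028, ω=-0.022
apply F[28]=+0.497 → step 29: x=-0.149, v=-0.055, θ=0.028, ω=-0.025
apply F[29]=+0.476 → step 30: x=-0.150, v=-0.048, θ=0.027, ω=-0.027
apply F[30]=+0.455 → step 31: x=-0.151, v=-0.042, θ=0.027, ω=-0.029
apply F[31]=+0.435 → step 32: x=-0.152, v=-0.035, θ=0.026, ω=-0.031
apply F[32]=+0.417 → step 33: x=-0.152, v=-0.029, θ=0.025, ω=-0.032
apply F[33]=+0.399 → step 34: x=-0.153, v=-0.024, θ=0.025, ω=-0.033
apply F[34]=+0.382 → step 35: x=-0.153, v=-0.019, θ=0.024, ω=-0.034
apply F[35]=+0.366 → step 36: x=-0.154, v=-0.014, θ=0.023, ω=-0.034
apply F[36]=+0.351 → step 37: x=-0.154, v=-0.009, θ=0.023, ω=-0.034
apply F[37]=+0.336 → step 38: x=-0.154, v=-0.004, θ=0.022, ω=-0.035
Max |angle| over trajectory = 0.083 rad; bound = 0.170 → within bound.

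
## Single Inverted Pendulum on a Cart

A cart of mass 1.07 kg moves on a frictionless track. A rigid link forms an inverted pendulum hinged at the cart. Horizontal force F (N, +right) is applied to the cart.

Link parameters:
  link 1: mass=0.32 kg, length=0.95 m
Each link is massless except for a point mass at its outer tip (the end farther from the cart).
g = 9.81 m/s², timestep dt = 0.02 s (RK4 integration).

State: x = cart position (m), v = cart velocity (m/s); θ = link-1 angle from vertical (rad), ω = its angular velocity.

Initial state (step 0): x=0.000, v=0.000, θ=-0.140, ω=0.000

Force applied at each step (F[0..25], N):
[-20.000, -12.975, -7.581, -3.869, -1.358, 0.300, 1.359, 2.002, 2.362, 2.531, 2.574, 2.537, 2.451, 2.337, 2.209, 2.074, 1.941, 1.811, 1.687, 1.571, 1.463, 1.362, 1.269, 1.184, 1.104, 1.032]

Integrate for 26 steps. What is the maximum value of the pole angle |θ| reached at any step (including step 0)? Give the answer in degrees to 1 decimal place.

Answer: 8.0°

Derivation:
apply F[0]=-20.000 → step 1: x=-0.004, v=-0.364, θ=-0.136, ω=0.351
apply F[1]=-12.975 → step 2: x=-0.013, v=-0.598, θ=-0.127, ω=0.567
apply F[2]=-7.581 → step 3: x=-0.027, v=-0.732, θ=-0.115, ω=0.683
apply F[3]=-3.869 → step 4: x=-0.042, v=-0.798, θ=-0.101, ω=0.730
apply F[4]=-1.358 → step 5: x=-0.058, v=-0.818, θ=-0.086, ω=0.732
apply F[5]=+0.300 → step 6: x=-0.074, v=-0.808, θ=-0.072, ω=0.705
apply F[6]=+1.359 → step 7: x=-0.090, v=-0.779, θ=-0.058, ω=0.661
apply F[7]=+2.002 → step 8: x=-0.105, v=-0.739, θ=-0.045, ω=0.608
apply F[8]=+2.362 → step 9: x=-0.120, v=-0.693, θ=-0.034, ω=0.551
apply F[9]=+2.531 → step 10: x=-0.133, v=-0.644, θ=-0.023, ω=0.494
apply F[10]=+2.574 → step 11: x=-0.145, v=-0.594, θ=-0.014, ω=0.438
apply F[11]=+2.537 → step 12: x=-0.157, v=-0.546, θ=-0.006, ω=0.386
apply F[12]=+2.451 → step 13: x=-0.167, v=-0.501, θ=0.001, ω=0.337
apply F[13]=+2.337 → step 14: x=-0.177, v=-0.457, θ=0.008, ω=0.292
apply F[14]=+2.209 → step 15: x=-0.186, v=-0.416, θ=0.013, ω=0.251
apply F[15]=+2.074 → step 16: x=-0.194, v=-0.379, θ=0.018, ω=0.215
apply F[16]=+1.941 → step 17: x=-0.201, v=-0.343, θ=0.022, ω=0.182
apply F[17]=+1.811 → step 18: x=-0.207, v=-0.311, θ=0.025, ω=0.152
apply F[18]=+1.687 → step 19: x=-0.213, v=-0.281, θ=0.028, ω=0.126
apply F[19]=+1.571 → step 20: x=-0.219, v=-0.253, θ=0.030, ω=0.103
apply F[20]=+1.463 → step 21: x=-0.223, v=-0.228, θ=0.032, ω=0.083
apply F[21]=+1.362 → step 22: x=-0.228, v=-0.204, θ=0.033, ω=0.065
apply F[22]=+1.269 → step 23: x=-0.232, v=-0.183, θ=0.035, ω=0.049
apply F[23]=+1.184 → step 24: x=-0.235, v=-0.162, θ=0.035, ω=0.035
apply F[24]=+1.104 → step 25: x=-0.238, v=-0.144, θ=0.036, ω=0.023
apply F[25]=+1.032 → step 26: x=-0.241, v=-0.127, θ=0.036, ω=0.012
Max |angle| over trajectory = 0.140 rad = 8.0°.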